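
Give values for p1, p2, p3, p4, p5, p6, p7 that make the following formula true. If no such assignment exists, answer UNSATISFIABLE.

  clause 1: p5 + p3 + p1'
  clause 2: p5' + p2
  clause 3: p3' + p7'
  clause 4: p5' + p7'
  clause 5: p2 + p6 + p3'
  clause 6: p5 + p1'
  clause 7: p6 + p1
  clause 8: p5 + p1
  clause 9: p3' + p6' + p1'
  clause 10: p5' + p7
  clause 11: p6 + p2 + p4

Suppose p5 = 0.
From the singleton clause (p1'), p1 = 0.
That conflicts with the unit clause (p1).
So p5 must be the other value — set p5 = 1.
From the singleton clause (p2), p2 = 1.
From the singleton clause (p7'), p7 = 0.
That conflicts with the unit clause (p7).
Both values of p5 lead to a conflict.

UNSATISFIABLE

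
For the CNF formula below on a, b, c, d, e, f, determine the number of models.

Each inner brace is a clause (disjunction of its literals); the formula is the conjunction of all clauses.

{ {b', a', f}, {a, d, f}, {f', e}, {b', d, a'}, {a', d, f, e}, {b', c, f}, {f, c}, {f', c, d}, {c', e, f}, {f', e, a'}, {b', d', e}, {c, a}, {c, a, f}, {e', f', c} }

There are 2^6 = 64 truth assignments over (a, b, c, d, e, f).
Split on b. With b = 1, the clauses containing b are satisfied and b' drops from the rest; 4 of the 2^5 = 32 assignments to the other variables satisfy what remains.
With b = 0, by the same count on the reduced clause set, 7 assignments work.
(One model: a=F, b=F, c=T, d=F, e=T, f=T.)
Total: 4 + 7 = 11.

11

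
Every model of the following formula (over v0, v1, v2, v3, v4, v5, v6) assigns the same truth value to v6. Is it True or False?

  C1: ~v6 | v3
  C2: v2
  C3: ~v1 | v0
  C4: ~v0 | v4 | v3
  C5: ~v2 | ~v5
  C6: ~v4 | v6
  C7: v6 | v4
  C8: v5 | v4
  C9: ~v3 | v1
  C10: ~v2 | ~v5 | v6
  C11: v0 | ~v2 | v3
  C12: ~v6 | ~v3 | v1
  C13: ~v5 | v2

True

Suppose v6 = 0.
The clause (v2) is unit, so v2 = 1.
The clause (~v5) is unit, so v5 = 0.
The clause (~v4) is unit, so v4 = 0.
That conflicts with the unit clause (v4).
So every satisfying assignment has v6 = True.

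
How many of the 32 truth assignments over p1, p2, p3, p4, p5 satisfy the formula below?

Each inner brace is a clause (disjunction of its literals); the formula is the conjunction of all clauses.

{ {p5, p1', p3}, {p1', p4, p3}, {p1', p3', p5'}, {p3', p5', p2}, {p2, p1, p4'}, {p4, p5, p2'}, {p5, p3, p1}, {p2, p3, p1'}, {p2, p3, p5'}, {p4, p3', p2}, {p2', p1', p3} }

7

There are 2^5 = 32 truth assignments over (p1, p2, p3, p4, p5).
Split on p1. With p1 = 1, the clauses containing p1 are satisfied and p1' drops from the rest; 2 of the 2^4 = 16 assignments to the other variables satisfy what remains.
With p1 = 0, by the same count on the reduced clause set, 5 assignments work.
(One model: p1=F, p2=T, p3=F, p4=F, p5=T.)
Total: 2 + 5 = 7.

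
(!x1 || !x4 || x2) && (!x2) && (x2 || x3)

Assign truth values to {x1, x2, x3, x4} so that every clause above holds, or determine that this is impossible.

From the singleton clause (!x2), x2 = false.
From the singleton clause (x3), x3 = true.
Branch on x1: set x1 = true.
From the singleton clause (!x4), x4 = false.
All clauses are satisfied.

x1: true, x2: false, x3: true, x4: false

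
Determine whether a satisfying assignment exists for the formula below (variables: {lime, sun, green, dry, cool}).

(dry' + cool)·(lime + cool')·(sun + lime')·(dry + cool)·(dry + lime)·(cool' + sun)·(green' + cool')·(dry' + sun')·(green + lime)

Satisfiable

Try dry = 0.
The clause (cool) is unit, so cool = 1.
The clause (lime) is unit, so lime = 1.
The clause (sun) is unit, so sun = 1.
The clause (green') is unit, so green = 0.
This assignment satisfies each clause.
A satisfying assignment: lime=1; sun=1; green=0; dry=0; cool=1.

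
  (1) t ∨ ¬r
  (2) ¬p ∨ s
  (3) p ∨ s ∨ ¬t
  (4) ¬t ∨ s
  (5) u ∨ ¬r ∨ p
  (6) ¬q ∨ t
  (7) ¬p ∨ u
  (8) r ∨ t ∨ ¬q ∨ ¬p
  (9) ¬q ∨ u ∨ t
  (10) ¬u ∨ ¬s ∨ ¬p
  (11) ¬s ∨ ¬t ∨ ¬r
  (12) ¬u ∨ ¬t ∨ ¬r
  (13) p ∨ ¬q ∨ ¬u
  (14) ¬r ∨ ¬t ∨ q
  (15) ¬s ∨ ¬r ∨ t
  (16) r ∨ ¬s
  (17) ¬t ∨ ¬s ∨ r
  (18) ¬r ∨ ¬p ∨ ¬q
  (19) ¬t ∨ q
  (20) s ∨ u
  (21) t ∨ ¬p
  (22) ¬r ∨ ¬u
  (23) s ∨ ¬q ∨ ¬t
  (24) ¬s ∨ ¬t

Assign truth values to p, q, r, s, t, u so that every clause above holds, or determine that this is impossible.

Suppose t = False.
From the singleton clause (¬r), r = False.
From the singleton clause (¬q), q = False.
From the singleton clause (¬s), s = False.
From the singleton clause (¬p), p = False.
From the singleton clause (u), u = True.
Every clause now holds.

p ↦ False,  q ↦ False,  r ↦ False,  s ↦ False,  t ↦ False,  u ↦ True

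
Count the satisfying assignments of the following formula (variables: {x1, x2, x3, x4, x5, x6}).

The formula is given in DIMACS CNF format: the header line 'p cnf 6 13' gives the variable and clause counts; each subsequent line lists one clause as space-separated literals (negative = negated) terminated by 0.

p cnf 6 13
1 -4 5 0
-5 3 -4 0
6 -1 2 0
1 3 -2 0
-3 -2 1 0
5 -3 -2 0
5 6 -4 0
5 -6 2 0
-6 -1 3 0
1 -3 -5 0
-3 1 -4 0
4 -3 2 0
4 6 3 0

6

There are 2^6 = 64 truth assignments over (x1, x2, x3, x4, x5, x6).
Split on x3. With x3 = True, the clauses containing x3 are satisfied and ¬x3 drops from the rest; 5 of the 2^5 = 32 assignments to the other variables satisfy what remains.
With x3 = False, by the same count on the reduced clause set, 1 assignment works.
(One model: x1=F, x2=F, x3=F, x4=F, x5=T, x6=T.)
Total: 5 + 1 = 6.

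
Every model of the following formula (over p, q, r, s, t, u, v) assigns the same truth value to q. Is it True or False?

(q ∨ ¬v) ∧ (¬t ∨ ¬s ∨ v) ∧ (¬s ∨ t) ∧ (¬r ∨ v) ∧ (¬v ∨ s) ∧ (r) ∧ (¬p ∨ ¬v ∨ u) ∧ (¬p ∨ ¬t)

True

Suppose q = False.
From the singleton clause (¬v), v = False.
From the singleton clause (¬r), r = False.
Now (r) is unsatisfied and unit — conflict.
So every satisfying assignment has q = True.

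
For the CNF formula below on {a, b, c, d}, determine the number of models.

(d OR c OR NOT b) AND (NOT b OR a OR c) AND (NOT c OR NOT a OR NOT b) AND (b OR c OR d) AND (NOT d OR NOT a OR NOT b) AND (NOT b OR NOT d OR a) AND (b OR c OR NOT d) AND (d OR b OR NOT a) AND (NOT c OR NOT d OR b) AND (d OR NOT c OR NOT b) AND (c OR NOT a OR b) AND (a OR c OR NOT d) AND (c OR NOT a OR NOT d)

1

There are 2^4 = 16 truth assignments over (a, b, c, d).
Check each against the 13 clauses (columns in the order a, b, c, d):
  F F F F  ✗ fails (b OR c OR d)
  F F F T  ✗ fails (b OR c OR NOT d)
  F F T F  ✓ satisfies all
  F F T T  ✗ fails (NOT c OR NOT d OR b)
  F T F F  ✗ fails (d OR c OR NOT b)
  F T F T  ✗ fails (NOT b OR a OR c)
  F T T F  ✗ fails (d OR NOT c OR NOT b)
  F T T T  ✗ fails (NOT b OR NOT d OR a)
  T F F F  ✗ fails (b OR c OR d)
  T F F T  ✗ fails (b OR c OR NOT d)
  T F T F  ✗ fails (d OR b OR NOT a)
  T F T T  ✗ fails (NOT c OR NOT d OR b)
  T T F F  ✗ fails (d OR c OR NOT b)
  T T F T  ✗ fails (NOT d OR NOT a OR NOT b)
  T T T F  ✗ fails (NOT c OR NOT a OR NOT b)
  T T T T  ✗ fails (NOT c OR NOT a OR NOT b)
1 of the 16 rows is a model.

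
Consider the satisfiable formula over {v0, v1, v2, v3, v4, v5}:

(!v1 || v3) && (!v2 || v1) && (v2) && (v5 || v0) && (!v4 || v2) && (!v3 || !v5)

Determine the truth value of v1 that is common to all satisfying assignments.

True

Suppose v1 = false.
From the singleton clause (!v2), v2 = false.
That conflicts with the unit clause (v2).
So every satisfying assignment has v1 = True.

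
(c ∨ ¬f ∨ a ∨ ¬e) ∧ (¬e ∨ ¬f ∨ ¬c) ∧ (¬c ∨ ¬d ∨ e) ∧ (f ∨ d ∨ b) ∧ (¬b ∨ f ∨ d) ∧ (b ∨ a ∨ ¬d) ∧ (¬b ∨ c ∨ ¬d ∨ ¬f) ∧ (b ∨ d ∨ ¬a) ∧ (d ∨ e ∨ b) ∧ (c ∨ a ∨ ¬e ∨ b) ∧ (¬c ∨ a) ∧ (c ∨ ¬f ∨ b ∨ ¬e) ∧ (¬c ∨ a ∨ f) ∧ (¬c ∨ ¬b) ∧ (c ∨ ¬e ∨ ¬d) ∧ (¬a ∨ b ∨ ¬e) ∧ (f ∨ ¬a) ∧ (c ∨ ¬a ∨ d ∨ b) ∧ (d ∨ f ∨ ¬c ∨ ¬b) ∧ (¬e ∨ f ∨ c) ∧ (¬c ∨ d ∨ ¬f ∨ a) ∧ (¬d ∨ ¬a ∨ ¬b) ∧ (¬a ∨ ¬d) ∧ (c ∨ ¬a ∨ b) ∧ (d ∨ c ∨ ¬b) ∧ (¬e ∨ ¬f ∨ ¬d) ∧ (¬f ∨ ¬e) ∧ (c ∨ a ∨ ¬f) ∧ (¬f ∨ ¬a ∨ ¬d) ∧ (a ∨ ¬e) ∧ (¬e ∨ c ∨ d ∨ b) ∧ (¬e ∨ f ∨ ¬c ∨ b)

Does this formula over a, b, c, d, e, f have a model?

Yes

Branch on c: set c = False.
Branch on e: set e = False.
Branch on d: set d = True.
(¬a) alone gives a = False.
(b) alone gives b = True.
(¬f) alone gives f = False.
Every clause now holds.
A satisfying assignment: a: False,  b: True,  c: False,  d: True,  e: False,  f: False.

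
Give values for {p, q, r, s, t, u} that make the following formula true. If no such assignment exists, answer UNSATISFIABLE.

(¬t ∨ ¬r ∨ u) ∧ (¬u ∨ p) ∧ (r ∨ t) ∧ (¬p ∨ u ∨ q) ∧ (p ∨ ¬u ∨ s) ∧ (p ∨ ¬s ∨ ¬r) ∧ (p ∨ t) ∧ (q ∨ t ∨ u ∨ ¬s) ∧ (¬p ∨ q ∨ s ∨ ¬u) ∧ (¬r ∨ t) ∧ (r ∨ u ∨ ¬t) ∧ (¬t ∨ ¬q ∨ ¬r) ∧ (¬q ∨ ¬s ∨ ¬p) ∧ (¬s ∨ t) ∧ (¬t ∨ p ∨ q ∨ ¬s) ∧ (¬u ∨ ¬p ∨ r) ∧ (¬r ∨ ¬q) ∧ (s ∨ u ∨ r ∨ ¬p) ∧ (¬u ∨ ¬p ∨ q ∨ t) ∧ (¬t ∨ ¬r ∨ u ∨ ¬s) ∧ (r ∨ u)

p: True; q: False; r: True; s: True; t: True; u: True

Suppose u = True.
Unit clause (p) forces p = True.
Unit clause (r) forces r = True.
Unit clause (t) forces t = True.
Unit clause (¬q) forces q = False.
Unit clause (s) forces s = True.
All clauses are satisfied.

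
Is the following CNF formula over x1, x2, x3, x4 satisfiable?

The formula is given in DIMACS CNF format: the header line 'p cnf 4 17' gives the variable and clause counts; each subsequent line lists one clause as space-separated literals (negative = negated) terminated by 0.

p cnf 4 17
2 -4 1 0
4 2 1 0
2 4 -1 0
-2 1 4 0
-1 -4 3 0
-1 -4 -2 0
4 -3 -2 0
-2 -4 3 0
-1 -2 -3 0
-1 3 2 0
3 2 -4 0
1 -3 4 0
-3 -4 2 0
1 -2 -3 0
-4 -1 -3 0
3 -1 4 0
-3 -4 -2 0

Branch on x2: set x2 = True.
Branch on x1: set x1 = True.
The clause (¬x4) is unit, so x4 = False.
The clause (¬x3) is unit, so x3 = False.
That conflicts with the unit clause (x3).
Undo x1 and try x1 = False.
The clause (x4) is unit, so x4 = True.
The clause (x3) is unit, so x3 = True.
That conflicts with the unit clause (¬x3).
Both values of x1 lead to a conflict.
Undo x2 and try x2 = False.
Branch on x4: set x4 = False.
The clause (x1) is unit, so x1 = True.
That conflicts with the unit clause (¬x1).
Undo x4 and try x4 = True.
The clause (x1) is unit, so x1 = True.
The clause (x3) is unit, so x3 = True.
That conflicts with the unit clause (¬x3).
Both values of x4 lead to a conflict.
Both values of x2 lead to a conflict.
No assignment satisfies every clause.

Unsatisfiable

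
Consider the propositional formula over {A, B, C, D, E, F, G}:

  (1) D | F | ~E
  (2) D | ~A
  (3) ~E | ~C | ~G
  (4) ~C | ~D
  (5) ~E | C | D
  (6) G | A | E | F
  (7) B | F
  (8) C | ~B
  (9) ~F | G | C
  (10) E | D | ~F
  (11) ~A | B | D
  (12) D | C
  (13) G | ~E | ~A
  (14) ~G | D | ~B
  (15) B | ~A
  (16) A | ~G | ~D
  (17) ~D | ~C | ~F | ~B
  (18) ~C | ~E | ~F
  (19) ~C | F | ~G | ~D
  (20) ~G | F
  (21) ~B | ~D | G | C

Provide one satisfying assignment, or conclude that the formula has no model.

UNSATISFIABLE

Case D = 1:
From the singleton clause (~C), C = 0.
From the singleton clause (~B), B = 0.
From the singleton clause (F), F = 1.
From the singleton clause (G), G = 1.
From the singleton clause (~A), A = 0.
That conflicts with the unit clause (A).
That branch fails; take D = 0 instead.
From the singleton clause (~A), A = 0.
From the singleton clause (C), C = 1.
Case F = 1:
From the singleton clause (E), E = 1.
That conflicts with the unit clause (~E).
That branch fails; take F = 0 instead.
From the singleton clause (~E), E = 0.
From the singleton clause (G), G = 1.
That conflicts with the unit clause (~G).
Neither F = 1 nor F = 0 works.
Neither D = 1 nor D = 0 works.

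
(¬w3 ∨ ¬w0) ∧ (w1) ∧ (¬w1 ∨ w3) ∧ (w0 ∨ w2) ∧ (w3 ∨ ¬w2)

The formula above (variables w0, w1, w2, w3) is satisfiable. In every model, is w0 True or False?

Suppose w0 = True.
The clause (¬w3) is unit, so w3 = False.
The clause (w1) is unit, so w1 = True.
But (¬w1) is also a unit clause — contradiction.
So every satisfying assignment has w0 = False.

False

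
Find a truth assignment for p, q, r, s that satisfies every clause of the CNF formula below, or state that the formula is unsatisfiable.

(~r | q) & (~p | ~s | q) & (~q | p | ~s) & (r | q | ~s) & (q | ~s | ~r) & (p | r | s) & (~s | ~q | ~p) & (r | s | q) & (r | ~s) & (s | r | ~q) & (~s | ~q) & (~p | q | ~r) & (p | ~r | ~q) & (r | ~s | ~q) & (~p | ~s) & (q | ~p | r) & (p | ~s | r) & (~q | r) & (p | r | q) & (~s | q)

Try r = 1.
From the singleton clause (q), q = 1.
From the singleton clause (~s), s = 0.
From the singleton clause (p), p = 1.
All clauses are satisfied.

p: 1,  q: 1,  r: 1,  s: 0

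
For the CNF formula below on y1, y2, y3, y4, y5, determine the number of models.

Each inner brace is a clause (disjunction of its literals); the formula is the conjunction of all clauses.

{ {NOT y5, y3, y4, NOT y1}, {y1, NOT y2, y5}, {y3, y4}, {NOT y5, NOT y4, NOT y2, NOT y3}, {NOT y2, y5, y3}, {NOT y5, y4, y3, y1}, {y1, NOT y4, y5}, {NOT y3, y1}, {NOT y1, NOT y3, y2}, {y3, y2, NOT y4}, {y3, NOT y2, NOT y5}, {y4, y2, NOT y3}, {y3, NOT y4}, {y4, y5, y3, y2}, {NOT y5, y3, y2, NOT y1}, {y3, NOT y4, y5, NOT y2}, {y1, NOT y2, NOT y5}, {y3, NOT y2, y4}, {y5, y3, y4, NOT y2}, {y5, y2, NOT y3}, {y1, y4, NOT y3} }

3

There are 2^5 = 32 truth assignments over (y1, y2, y3, y4, y5).
Split on y4. With y4 = true, the clauses containing y4 are satisfied and NOT y4 drops from the rest; 1 of the 2^4 = 16 assignments to the other variables satisfy what remains.
With y4 = false, by the same count on the reduced clause set, 2 assignments work.
Total: 1 + 2 = 3.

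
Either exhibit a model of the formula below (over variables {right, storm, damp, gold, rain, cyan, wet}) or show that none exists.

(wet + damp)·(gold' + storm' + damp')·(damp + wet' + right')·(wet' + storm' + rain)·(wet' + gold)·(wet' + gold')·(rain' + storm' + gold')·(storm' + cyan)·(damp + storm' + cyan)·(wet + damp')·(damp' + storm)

Try wet = 1.
(gold) alone gives gold = 1.
But (gold') is also a unit clause — contradiction.
Undo wet and try wet = 0.
(damp) alone gives damp = 1.
But (damp') is also a unit clause — contradiction.
Either choice for wet ends in contradiction.

UNSATISFIABLE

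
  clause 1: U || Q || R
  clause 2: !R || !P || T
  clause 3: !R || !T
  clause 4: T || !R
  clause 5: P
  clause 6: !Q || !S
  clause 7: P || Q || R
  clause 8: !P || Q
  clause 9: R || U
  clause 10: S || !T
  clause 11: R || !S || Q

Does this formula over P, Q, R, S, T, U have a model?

Satisfiable

Unit clause (P) forces P = true.
Unit clause (Q) forces Q = true.
Unit clause (!S) forces S = false.
Unit clause (!T) forces T = false.
Unit clause (!R) forces R = false.
Unit clause (U) forces U = true.
This assignment satisfies each clause.
A satisfying assignment: P ↦ true,  Q ↦ true,  R ↦ false,  S ↦ false,  T ↦ false,  U ↦ true.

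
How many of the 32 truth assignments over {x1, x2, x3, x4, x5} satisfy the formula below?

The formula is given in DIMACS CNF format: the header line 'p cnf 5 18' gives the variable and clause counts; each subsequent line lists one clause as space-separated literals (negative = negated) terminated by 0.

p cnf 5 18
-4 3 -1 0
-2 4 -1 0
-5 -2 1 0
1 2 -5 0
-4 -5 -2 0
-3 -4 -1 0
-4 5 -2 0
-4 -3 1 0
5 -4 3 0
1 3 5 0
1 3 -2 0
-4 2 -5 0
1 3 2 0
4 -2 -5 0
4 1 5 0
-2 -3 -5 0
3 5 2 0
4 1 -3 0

3

There are 2^5 = 32 truth assignments over (x1, x2, x3, x4, x5).
Split on x2. With x2 = True, the clauses containing x2 are satisfied and ¬x2 drops from the rest; 0 of the 2^4 = 16 assignments to the other variables satisfy what remains.
With x2 = False, by the same count on the reduced clause set, 3 assignments work.
(One model: x1=T, x2=F, x3=F, x4=F, x5=T.)
Total: 0 + 3 = 3.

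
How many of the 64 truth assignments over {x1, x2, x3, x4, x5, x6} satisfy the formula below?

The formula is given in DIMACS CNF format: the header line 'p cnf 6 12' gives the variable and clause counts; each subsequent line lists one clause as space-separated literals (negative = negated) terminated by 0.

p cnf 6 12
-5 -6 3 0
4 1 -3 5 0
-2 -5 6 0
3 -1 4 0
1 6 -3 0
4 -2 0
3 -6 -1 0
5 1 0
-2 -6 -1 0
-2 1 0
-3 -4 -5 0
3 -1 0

10

There are 2^6 = 64 truth assignments over (x1, x2, x3, x4, x5, x6).
Split on x5. With x5 = True, the clauses containing x5 are satisfied and ¬x5 drops from the rest; 5 of the 2^5 = 32 assignments to the other variables satisfy what remains.
With x5 = False, by the same count on the reduced clause set, 5 assignments work.
Total: 5 + 5 = 10.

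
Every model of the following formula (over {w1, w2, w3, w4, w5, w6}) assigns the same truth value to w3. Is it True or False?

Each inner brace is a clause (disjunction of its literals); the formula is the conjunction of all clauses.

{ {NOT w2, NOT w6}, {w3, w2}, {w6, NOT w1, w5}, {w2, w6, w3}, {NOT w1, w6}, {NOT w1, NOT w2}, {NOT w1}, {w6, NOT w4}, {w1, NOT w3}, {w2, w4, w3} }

False

Suppose w3 = true.
Unit clause (NOT w1) forces w1 = false.
That conflicts with the unit clause (w1).
So every satisfying assignment has w3 = False.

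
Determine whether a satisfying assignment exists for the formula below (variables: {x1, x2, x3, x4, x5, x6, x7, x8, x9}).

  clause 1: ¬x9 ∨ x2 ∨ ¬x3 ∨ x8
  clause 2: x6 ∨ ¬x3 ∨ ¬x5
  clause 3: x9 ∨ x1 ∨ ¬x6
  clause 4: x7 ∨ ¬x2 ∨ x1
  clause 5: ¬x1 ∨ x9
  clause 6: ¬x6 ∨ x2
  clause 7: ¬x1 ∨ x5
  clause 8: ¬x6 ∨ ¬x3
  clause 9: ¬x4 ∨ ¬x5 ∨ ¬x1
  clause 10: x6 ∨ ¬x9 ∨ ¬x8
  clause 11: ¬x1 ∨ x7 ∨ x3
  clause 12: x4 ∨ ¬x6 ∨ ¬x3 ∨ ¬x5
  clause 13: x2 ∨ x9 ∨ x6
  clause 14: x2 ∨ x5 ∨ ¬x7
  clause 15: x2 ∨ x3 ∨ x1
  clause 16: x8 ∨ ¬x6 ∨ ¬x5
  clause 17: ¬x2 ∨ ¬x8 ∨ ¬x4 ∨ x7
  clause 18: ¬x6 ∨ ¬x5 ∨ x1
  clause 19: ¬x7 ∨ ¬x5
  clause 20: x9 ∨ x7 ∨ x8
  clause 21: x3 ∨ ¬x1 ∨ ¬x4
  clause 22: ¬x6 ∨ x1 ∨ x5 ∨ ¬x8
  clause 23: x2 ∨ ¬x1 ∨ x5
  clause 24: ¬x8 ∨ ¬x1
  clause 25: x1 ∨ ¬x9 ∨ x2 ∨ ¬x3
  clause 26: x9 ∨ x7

Branch on x1: set x1 = False.
Branch on x9: set x9 = False.
The clause (¬x6) is unit, so x6 = False.
The clause (x2) is unit, so x2 = True.
The clause (x7) is unit, so x7 = True.
The clause (¬x5) is unit, so x5 = False.
Every clause is now satisfied; x3, x4, x8 are unconstrained.
A satisfying assignment: x1=False, x2=True, x3=True, x4=True, x5=False, x6=False, x7=True, x8=False, x9=False.

Yes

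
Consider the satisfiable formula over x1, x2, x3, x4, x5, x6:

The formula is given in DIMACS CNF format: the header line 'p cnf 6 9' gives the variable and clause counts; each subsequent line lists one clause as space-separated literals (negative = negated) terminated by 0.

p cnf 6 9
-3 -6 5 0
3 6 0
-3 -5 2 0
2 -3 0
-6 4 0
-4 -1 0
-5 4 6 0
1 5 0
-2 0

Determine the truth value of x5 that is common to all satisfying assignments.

Suppose x5 = False.
The clause (x1) is unit, so x1 = True.
The clause (¬x4) is unit, so x4 = False.
The clause (¬x6) is unit, so x6 = False.
The clause (x3) is unit, so x3 = True.
The clause (x2) is unit, so x2 = True.
That conflicts with the unit clause (¬x2).
So every satisfying assignment has x5 = True.

True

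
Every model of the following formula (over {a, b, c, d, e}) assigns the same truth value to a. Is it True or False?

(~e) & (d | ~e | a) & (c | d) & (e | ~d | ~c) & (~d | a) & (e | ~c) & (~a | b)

Suppose a = 0.
Unit clause (~e) forces e = 0.
Unit clause (~d) forces d = 0.
Unit clause (c) forces c = 1.
But (~c) is also a unit clause — contradiction.
So every satisfying assignment has a = True.

True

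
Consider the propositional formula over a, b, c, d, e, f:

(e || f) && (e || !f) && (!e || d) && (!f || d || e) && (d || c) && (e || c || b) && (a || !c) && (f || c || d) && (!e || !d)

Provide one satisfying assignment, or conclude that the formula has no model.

Branch on e: set e = true.
Unit clause (d) forces d = true.
Now (!d) is unsatisfied and unit — conflict.
So e must be the other value — set e = false.
Unit clause (f) forces f = true.
Now (!f) is unsatisfied and unit — conflict.
Neither e = true nor e = false works.

UNSATISFIABLE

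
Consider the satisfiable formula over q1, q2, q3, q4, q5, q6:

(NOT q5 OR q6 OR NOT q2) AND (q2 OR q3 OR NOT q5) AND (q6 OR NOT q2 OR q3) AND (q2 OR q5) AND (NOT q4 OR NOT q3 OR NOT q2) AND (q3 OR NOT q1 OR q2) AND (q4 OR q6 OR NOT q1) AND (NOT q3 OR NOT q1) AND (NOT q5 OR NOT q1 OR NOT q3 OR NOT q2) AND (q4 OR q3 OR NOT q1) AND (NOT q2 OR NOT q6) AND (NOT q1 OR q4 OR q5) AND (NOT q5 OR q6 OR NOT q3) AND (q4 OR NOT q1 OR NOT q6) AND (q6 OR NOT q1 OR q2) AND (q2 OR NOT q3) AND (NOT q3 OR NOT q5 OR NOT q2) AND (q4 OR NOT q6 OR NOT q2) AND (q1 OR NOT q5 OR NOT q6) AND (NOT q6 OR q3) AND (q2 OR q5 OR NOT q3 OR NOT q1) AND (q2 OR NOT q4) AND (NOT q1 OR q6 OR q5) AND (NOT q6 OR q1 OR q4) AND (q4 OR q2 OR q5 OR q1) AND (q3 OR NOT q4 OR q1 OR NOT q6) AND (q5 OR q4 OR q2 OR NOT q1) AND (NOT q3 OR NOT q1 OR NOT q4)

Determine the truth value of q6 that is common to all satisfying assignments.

Suppose q6 = true.
Unit clause (NOT q2) forces q2 = false.
Unit clause (q5) forces q5 = true.
Unit clause (q3) forces q3 = true.
Now (NOT q3) is unsatisfied and unit — conflict.
So every satisfying assignment has q6 = False.

False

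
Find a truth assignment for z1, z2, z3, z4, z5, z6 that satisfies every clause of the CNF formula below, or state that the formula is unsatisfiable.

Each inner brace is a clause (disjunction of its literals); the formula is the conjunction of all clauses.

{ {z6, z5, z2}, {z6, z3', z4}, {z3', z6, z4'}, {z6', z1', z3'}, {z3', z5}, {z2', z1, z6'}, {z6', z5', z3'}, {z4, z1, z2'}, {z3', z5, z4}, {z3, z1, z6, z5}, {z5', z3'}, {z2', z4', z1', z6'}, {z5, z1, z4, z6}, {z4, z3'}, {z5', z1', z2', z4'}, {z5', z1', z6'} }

Branch on z3: set z3 = 0.
Branch on z6: set z6 = 1.
Branch on z2: set z2 = 0.
Branch on z5: set z5 = 0.
Every clause is now satisfied; z1, z4 are unconstrained.

z1=1,  z2=0,  z3=0,  z4=1,  z5=0,  z6=1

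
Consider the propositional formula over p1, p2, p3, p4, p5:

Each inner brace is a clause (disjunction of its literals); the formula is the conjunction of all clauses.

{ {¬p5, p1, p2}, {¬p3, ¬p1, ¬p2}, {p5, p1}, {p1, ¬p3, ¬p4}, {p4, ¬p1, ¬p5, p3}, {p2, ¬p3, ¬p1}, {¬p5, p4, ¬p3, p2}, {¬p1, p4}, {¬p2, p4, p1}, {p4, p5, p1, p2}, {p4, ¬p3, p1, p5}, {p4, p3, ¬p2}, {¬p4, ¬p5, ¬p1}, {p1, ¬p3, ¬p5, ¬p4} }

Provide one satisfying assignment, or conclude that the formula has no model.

Branch on p5: set p5 = True.
Branch on p1: set p1 = False.
The clause (p2) is unit, so p2 = True.
The clause (p4) is unit, so p4 = True.
The clause (¬p3) is unit, so p3 = False.
All clauses are satisfied.

p1=False, p2=True, p3=False, p4=True, p5=True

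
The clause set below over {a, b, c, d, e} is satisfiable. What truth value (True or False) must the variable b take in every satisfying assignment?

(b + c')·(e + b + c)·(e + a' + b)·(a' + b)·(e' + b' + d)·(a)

Suppose b = 0.
Unit clause (c') forces c = 0.
Unit clause (e) forces e = 1.
Unit clause (a') forces a = 0.
But (a) is also a unit clause — contradiction.
So every satisfying assignment has b = True.

True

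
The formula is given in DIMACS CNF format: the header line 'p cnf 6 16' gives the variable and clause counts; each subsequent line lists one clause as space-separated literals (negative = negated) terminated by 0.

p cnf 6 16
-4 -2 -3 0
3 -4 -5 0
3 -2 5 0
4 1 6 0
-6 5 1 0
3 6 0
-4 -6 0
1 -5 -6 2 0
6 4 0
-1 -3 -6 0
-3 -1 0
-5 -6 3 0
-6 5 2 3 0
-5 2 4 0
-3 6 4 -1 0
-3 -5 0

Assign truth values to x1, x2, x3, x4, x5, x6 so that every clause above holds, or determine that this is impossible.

x1 ↦ False, x2 ↦ False, x3 ↦ True, x4 ↦ True, x5 ↦ False, x6 ↦ False

Suppose x3 = True.
(¬x1) alone gives x1 = False.
(¬x5) alone gives x5 = False.
(¬x6) alone gives x6 = False.
(x4) alone gives x4 = True.
(¬x2) alone gives x2 = False.
All clauses are satisfied.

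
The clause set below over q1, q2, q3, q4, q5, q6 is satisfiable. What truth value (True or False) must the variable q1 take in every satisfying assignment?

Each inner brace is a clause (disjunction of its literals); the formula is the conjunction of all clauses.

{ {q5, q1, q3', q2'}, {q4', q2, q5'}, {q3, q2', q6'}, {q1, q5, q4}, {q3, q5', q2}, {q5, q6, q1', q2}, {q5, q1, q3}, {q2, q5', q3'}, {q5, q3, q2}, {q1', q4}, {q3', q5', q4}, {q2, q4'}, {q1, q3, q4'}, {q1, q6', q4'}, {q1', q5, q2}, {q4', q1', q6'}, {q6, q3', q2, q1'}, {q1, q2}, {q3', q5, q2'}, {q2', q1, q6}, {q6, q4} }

True

Suppose q1 = 0.
(q2) alone gives q2 = 1.
(q6) alone gives q6 = 1.
(q3) alone gives q3 = 1.
(q5) alone gives q5 = 1.
(q4) alone gives q4 = 1.
That conflicts with the unit clause (q4').
So every satisfying assignment has q1 = True.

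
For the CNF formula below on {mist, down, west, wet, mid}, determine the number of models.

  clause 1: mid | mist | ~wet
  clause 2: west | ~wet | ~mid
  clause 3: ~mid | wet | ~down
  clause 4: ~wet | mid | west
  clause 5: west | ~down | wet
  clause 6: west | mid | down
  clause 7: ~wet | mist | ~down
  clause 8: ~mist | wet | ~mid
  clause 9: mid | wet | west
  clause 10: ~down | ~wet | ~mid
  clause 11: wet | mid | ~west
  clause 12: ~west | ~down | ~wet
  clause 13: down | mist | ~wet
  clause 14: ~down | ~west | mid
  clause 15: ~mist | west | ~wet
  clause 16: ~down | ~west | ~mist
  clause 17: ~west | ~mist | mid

3

There are 2^5 = 32 truth assignments over (mist, down, west, wet, mid).
Split on down. With down = 1, the clauses containing down are satisfied and ~down drops from the rest; 0 of the 2^4 = 16 assignments to the other variables satisfy what remains.
With down = 0, by the same count on the reduced clause set, 3 assignments work.
Total: 0 + 3 = 3.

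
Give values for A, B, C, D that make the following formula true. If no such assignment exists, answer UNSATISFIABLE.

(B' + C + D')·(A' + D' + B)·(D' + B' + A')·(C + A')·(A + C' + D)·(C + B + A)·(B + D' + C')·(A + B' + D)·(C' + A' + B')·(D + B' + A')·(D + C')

A ↦ 0; B ↦ 1; C ↦ 1; D ↦ 1

Branch on C: set C = 1.
The clause (D) is unit, so D = 1.
The clause (B) is unit, so B = 1.
The clause (A') is unit, so A = 0.
Every clause now holds.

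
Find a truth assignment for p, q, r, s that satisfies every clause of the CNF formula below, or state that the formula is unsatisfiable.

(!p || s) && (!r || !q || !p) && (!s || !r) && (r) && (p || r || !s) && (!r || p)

UNSATISFIABLE

The clause (r) is unit, so r = true.
The clause (!s) is unit, so s = false.
The clause (!p) is unit, so p = false.
Now (p) is unsatisfied and unit — conflict.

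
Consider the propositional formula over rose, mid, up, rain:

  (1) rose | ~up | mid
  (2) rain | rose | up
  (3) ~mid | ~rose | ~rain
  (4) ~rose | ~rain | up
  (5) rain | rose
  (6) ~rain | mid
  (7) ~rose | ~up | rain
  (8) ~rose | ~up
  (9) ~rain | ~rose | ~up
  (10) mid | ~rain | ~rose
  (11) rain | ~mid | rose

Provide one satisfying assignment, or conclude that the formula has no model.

rose ↦ 1, mid ↦ 0, up ↦ 0, rain ↦ 0

Try rain = 0.
(rose) alone gives rose = 1.
(~up) alone gives up = 0.
All clauses hold; mid can take either value.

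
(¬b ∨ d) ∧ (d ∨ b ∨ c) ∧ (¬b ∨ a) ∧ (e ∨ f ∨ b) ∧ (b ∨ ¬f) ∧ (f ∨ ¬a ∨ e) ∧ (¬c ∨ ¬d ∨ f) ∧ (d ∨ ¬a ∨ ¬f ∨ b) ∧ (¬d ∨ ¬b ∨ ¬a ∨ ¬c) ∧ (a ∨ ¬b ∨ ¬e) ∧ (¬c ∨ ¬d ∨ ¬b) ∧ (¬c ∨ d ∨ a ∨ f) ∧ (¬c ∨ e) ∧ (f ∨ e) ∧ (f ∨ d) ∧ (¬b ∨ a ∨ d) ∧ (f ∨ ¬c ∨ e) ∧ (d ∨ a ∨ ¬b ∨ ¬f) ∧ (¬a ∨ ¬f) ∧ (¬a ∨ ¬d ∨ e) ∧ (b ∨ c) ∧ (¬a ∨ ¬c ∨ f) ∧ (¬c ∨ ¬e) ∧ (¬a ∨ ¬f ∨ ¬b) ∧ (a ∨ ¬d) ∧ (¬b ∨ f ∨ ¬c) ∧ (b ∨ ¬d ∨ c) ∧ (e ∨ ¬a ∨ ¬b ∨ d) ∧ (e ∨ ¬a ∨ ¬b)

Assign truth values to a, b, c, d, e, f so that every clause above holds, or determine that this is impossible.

Case b = True:
The clause (d) is unit, so d = True.
The clause (a) is unit, so a = True.
The clause (¬c) is unit, so c = False.
The clause (¬f) is unit, so f = False.
The clause (e) is unit, so e = True.
All clauses are satisfied.

a ↦ True,  b ↦ True,  c ↦ False,  d ↦ True,  e ↦ True,  f ↦ False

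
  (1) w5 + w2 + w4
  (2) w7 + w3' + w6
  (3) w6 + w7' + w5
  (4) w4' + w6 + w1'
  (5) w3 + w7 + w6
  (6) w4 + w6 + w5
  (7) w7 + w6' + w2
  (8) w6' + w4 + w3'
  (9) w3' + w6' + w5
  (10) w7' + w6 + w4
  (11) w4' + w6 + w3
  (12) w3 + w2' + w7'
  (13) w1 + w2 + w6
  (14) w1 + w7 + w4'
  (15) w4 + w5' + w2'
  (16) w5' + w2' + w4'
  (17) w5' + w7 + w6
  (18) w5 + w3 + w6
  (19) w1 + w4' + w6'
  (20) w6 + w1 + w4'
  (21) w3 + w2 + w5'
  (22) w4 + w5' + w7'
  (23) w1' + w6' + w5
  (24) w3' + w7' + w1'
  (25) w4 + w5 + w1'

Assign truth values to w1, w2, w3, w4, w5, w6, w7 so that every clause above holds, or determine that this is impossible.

Suppose w5 = 0.
Suppose w2 = 1.
Suppose w6 = 1.
(w3') alone gives w3 = 0.
(w7') alone gives w7 = 0.
(w1') alone gives w1 = 0.
(w4') alone gives w4 = 0.
Every clause now holds.

w1 ↦ 0,  w2 ↦ 1,  w3 ↦ 0,  w4 ↦ 0,  w5 ↦ 0,  w6 ↦ 1,  w7 ↦ 0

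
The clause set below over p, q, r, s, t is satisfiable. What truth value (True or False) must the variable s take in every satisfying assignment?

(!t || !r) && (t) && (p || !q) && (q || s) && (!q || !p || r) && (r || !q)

Suppose s = false.
(t) alone gives t = true.
(!r) alone gives r = false.
(q) alone gives q = true.
That conflicts with the unit clause (!q).
So every satisfying assignment has s = True.

True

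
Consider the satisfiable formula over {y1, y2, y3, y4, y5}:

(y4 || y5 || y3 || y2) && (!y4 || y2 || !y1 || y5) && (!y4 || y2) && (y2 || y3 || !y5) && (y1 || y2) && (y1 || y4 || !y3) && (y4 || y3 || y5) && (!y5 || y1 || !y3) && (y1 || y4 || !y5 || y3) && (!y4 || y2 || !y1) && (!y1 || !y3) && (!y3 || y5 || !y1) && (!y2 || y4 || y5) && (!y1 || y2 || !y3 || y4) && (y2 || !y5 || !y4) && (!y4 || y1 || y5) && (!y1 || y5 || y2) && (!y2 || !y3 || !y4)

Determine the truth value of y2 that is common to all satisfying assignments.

Suppose y2 = false.
The clause (!y4) is unit, so y4 = false.
The clause (y1) is unit, so y1 = true.
The clause (!y3) is unit, so y3 = false.
The clause (y5) is unit, so y5 = true.
That conflicts with the unit clause (!y5).
So every satisfying assignment has y2 = True.

True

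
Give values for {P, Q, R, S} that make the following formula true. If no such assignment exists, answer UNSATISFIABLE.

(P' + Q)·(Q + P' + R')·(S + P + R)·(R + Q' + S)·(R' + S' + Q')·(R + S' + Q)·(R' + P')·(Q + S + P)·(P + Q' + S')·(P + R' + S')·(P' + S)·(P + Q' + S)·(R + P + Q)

P: 1,  Q: 1,  R: 0,  S: 1

Suppose P = 1.
The clause (Q) is unit, so Q = 1.
The clause (R') is unit, so R = 0.
The clause (S) is unit, so S = 1.
Every clause now holds.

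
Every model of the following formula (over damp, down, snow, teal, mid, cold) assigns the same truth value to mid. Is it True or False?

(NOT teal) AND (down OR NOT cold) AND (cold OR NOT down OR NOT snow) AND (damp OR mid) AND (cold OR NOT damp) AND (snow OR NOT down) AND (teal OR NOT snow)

Suppose mid = false.
Unit clause (NOT teal) forces teal = false.
Unit clause (damp) forces damp = true.
Unit clause (cold) forces cold = true.
Unit clause (down) forces down = true.
Unit clause (snow) forces snow = true.
That conflicts with the unit clause (NOT snow).
So every satisfying assignment has mid = True.

True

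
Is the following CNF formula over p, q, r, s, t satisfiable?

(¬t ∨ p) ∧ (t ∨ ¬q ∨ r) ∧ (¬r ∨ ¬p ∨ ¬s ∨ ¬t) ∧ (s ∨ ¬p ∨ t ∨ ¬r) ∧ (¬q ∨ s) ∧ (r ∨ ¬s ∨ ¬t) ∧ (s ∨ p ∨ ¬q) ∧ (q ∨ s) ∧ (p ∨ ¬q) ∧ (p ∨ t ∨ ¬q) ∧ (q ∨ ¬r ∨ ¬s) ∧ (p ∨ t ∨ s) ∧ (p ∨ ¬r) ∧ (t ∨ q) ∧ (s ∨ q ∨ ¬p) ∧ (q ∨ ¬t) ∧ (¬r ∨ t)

No

Branch on t: set t = False.
(q) alone gives q = True.
(r) alone gives r = True.
That conflicts with the unit clause (¬r).
Undo t and try t = True.
(p) alone gives p = True.
(q) alone gives q = True.
(s) alone gives s = True.
(¬r) alone gives r = False.
That conflicts with the unit clause (r).
Either choice for t ends in contradiction.
No assignment satisfies every clause.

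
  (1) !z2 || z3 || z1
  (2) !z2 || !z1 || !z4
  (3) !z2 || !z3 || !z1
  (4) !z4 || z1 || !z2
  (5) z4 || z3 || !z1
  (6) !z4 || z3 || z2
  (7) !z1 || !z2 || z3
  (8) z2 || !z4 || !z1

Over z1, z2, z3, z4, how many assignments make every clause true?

5

There are 2^4 = 16 truth assignments over (z1, z2, z3, z4).
Check each against the 8 clauses (columns in the order z1, z2, z3, z4):
  F F F F  ✓ satisfies all
  F F F T  ✗ fails (!z4 || z3 || z2)
  F F T F  ✓ satisfies all
  F F T T  ✓ satisfies all
  F T F F  ✗ fails (!z2 || z3 || z1)
  F T F T  ✗ fails (!z2 || z3 || z1)
  F T T F  ✓ satisfies all
  F T T T  ✗ fails (!z4 || z1 || !z2)
  T F F F  ✗ fails (z4 || z3 || !z1)
  T F F T  ✗ fails (!z4 || z3 || z2)
  T F T F  ✓ satisfies all
  T F T T  ✗ fails (z2 || !z4 || !z1)
  T T F F  ✗ fails (z4 || z3 || !z1)
  T T F T  ✗ fails (!z2 || !z1 || !z4)
  T T T F  ✗ fails (!z2 || !z3 || !z1)
  T T T T  ✗ fails (!z2 || !z1 || !z4)
5 of the 16 rows are models.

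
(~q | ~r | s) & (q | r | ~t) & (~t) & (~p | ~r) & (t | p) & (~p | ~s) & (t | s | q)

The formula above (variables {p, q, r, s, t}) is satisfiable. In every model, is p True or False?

Suppose p = 0.
Unit clause (~t) forces t = 0.
Now (t) is unsatisfied and unit — conflict.
So every satisfying assignment has p = True.

True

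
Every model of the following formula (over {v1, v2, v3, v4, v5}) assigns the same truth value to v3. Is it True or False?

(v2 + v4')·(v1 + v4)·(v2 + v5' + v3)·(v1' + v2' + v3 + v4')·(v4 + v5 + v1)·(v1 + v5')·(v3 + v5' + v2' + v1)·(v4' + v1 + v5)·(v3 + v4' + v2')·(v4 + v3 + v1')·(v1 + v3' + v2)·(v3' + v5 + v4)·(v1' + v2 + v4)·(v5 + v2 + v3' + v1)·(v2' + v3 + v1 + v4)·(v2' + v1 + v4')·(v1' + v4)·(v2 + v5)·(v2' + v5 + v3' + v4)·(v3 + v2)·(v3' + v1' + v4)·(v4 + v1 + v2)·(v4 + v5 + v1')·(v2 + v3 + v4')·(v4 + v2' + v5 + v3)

Suppose v3 = 0.
From the singleton clause (v2), v2 = 1.
From the singleton clause (v4'), v4 = 0.
From the singleton clause (v1), v1 = 1.
Now (v1') is unsatisfied and unit — conflict.
So every satisfying assignment has v3 = True.

True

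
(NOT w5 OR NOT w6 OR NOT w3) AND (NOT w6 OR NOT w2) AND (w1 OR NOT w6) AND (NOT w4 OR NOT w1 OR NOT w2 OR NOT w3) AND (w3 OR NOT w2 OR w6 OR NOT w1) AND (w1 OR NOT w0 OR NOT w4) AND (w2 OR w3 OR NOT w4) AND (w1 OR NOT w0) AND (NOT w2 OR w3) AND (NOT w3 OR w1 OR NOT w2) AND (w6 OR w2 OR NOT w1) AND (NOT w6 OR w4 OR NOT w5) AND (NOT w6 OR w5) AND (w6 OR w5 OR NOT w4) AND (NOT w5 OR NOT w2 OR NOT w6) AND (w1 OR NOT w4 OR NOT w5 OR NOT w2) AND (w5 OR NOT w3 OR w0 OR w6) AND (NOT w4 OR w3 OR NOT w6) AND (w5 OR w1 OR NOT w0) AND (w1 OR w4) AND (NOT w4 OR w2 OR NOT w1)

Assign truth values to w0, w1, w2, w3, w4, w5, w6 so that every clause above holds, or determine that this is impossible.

Try w6 = false.
Try w1 = true.
Unit clause (w2) forces w2 = true.
Unit clause (w3) forces w3 = true.
Unit clause (NOT w4) forces w4 = false.
Try w5 = true.
Every clause is now satisfied; w0 is unconstrained.

w0: true, w1: true, w2: true, w3: true, w4: false, w5: true, w6: false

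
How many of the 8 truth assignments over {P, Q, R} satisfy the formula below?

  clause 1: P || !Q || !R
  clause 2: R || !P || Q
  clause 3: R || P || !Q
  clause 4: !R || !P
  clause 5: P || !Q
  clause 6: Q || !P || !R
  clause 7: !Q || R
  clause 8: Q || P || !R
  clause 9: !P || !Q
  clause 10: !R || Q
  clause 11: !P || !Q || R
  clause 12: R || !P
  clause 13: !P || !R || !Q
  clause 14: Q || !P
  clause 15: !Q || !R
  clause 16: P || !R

There are 2^3 = 8 truth assignments over (P, Q, R).
Check each against the 16 clauses (columns in the order P, Q, R):
  F F F  ✓ satisfies all
  F F T  ✗ fails (Q || P || !R)
  F T F  ✗ fails (R || P || !Q)
  F T T  ✗ fails (P || !Q || !R)
  T F F  ✗ fails (R || !P || Q)
  T F T  ✗ fails (!R || !P)
  T T F  ✗ fails (!Q || R)
  T T T  ✗ fails (!R || !P)
1 of the 8 rows is a model.

1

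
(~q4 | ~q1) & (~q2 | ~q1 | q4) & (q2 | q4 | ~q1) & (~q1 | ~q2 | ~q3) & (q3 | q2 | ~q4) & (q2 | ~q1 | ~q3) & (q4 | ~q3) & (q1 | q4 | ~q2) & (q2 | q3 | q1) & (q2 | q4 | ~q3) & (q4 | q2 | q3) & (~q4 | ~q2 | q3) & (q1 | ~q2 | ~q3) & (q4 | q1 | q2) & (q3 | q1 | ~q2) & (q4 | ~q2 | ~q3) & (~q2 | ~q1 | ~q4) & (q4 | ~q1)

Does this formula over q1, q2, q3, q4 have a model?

Branch on q4: set q4 = 1.
From the singleton clause (~q1), q1 = 0.
Branch on q3: set q3 = 1.
From the singleton clause (~q2), q2 = 0.
Every clause now holds.
A satisfying assignment: q1=0; q2=0; q3=1; q4=1.

Yes, satisfiable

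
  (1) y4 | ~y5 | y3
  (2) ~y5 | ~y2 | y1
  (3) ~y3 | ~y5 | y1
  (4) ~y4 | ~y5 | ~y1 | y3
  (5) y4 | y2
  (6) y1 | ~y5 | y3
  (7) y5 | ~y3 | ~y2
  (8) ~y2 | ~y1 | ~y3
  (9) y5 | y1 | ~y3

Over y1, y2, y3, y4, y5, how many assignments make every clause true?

8

There are 2^5 = 32 truth assignments over (y1, y2, y3, y4, y5).
Split on y3. With y3 = 1, the clauses containing y3 are satisfied and ~y3 drops from the rest; 2 of the 2^4 = 16 assignments to the other variables satisfy what remains.
With y3 = 0, by the same count on the reduced clause set, 6 assignments work.
(One model: y1=F, y2=F, y3=F, y4=T, y5=F.)
Total: 2 + 6 = 8.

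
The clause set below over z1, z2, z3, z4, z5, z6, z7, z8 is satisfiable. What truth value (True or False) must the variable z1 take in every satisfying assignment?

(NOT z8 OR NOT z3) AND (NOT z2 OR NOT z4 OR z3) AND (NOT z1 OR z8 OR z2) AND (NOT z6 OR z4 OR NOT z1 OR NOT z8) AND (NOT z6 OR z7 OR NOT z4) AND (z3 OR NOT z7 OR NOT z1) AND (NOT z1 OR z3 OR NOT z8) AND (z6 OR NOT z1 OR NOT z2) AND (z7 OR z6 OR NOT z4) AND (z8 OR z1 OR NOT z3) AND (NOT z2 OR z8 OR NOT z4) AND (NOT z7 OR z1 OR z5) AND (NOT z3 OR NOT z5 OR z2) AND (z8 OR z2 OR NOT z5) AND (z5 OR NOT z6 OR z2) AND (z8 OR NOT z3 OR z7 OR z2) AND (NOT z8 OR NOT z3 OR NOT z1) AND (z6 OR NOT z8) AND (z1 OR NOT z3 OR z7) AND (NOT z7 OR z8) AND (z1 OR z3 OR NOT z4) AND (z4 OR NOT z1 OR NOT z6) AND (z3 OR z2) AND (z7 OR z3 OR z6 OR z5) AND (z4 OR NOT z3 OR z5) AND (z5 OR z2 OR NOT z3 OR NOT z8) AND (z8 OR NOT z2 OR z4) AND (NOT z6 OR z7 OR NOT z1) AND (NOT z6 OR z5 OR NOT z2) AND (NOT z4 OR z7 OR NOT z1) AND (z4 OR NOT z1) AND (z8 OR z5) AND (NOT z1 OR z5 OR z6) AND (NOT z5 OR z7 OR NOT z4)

Suppose z1 = true.
Unit clause (z4) forces z4 = true.
Unit clause (z7) forces z7 = true.
Unit clause (z3) forces z3 = true.
Unit clause (NOT z8) forces z8 = false.
Now (z8) is unsatisfied and unit — conflict.
So every satisfying assignment has z1 = False.

False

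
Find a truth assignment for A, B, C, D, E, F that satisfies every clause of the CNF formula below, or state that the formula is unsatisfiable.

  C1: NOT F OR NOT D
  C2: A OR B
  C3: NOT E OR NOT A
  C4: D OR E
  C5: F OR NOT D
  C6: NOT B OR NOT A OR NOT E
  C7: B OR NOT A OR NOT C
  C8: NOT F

The clause (NOT F) is unit, so F = false.
The clause (NOT D) is unit, so D = false.
The clause (E) is unit, so E = true.
The clause (NOT A) is unit, so A = false.
The clause (B) is unit, so B = true.
Every clause is now satisfied; C is unconstrained.

A: false, B: true, C: true, D: false, E: true, F: false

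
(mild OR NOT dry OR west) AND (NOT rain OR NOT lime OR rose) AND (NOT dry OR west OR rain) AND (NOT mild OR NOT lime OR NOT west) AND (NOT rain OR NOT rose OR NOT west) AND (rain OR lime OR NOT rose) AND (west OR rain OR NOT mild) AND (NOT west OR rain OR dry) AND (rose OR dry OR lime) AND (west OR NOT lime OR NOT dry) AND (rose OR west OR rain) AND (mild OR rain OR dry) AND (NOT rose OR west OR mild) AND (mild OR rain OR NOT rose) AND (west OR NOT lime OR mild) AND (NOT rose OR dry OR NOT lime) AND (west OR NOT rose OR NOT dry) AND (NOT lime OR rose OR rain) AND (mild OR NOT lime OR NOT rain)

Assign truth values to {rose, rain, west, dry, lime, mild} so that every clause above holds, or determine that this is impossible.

Suppose mild = true.
Suppose lime = false.
Suppose rain = true.
Suppose rose = false.
Unit clause (dry) forces dry = true.
All clauses hold; west can take either value.

rose=false,  rain=true,  west=true,  dry=true,  lime=false,  mild=true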